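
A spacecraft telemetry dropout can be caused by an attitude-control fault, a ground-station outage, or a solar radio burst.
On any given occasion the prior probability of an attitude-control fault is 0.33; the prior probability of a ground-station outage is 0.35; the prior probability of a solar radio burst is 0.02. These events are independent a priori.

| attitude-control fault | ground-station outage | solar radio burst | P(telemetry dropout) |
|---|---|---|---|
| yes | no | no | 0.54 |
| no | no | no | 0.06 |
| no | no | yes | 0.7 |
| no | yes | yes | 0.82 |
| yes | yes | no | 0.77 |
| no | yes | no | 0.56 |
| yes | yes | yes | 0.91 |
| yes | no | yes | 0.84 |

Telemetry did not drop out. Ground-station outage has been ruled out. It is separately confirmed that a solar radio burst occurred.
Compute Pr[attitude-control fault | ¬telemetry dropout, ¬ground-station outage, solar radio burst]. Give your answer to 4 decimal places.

P(¬telemetry dropout | ¬ground-station outage, solar radio burst) = 0.3*0.67 + 0.16*0.33 = 0.201000 + 0.052800 = 0.253800
The attitude-control fault-present share is 0.16*0.33 = 0.052800.
So P(attitude-control fault | ¬telemetry dropout, ¬ground-station outage, solar radio burst) = 0.052800/0.253800 ≈ 0.2080.

Pr[attitude-control fault | ¬telemetry dropout, ¬ground-station outage, solar radio burst] ≈ 0.2080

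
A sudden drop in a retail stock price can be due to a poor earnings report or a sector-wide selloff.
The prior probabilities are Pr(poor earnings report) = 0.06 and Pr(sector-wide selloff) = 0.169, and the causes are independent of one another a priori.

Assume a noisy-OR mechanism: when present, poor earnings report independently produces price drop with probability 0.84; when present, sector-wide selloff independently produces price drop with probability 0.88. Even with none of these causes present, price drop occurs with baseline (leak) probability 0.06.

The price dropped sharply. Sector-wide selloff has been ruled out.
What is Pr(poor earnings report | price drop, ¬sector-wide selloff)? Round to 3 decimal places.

Pr(poor earnings report | price drop, ¬sector-wide selloff) ≈ 0.475

Under noisy-OR, P(price drop | causes) = 1 − (1−0.06)·∏(1−qᵢ) over the active causes.
P(price drop | ¬sector-wide selloff) = 0.06*0.94 + 0.8496*0.06 = 0.056400 + 0.050976 = 0.107376
Of this, 0.050976 comes from 0.8496*0.06 (the poor earnings report=true cases).
P(poor earnings report | price drop, ¬sector-wide selloff) = 0.050976 / 0.107376 ≈ 0.475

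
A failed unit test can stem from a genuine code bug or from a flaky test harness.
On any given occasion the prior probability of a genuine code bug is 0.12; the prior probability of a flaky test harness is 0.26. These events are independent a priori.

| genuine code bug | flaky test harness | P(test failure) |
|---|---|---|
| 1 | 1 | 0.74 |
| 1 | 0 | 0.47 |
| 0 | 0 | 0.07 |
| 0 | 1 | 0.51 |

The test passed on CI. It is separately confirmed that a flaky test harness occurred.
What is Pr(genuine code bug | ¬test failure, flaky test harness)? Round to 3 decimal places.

P(¬test failure | flaky test harness) = 0.49·0.88 + 0.26·0.12 = 0.431200 + 0.031200 = 0.462400
The genuine code bug-present share is 0.26·0.12 = 0.031200.
So P(genuine code bug | ¬test failure, flaky test harness) = 0.031200/0.462400 ≈ 0.067.

Pr(genuine code bug | ¬test failure, flaky test harness) ≈ 0.067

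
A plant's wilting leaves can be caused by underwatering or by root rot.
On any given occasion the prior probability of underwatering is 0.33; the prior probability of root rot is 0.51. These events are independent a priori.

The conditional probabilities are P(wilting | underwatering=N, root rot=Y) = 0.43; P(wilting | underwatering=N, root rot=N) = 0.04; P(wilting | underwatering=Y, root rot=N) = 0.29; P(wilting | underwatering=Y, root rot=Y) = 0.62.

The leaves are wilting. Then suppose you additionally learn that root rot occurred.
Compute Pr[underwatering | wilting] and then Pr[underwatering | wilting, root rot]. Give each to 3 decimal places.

Pr[underwatering | wilting] ≈ 0.486; Pr[underwatering | wilting, root rot] ≈ 0.415

Numerator (weight on configurations with underwatering): 0.046893 + 0.104346 = 0.151239
The normalizing constant is 0.04*0.67*0.49 + 0.43*0.67*0.51 + 0.29*0.33*0.49 + 0.62*0.33*0.51 = 0.311302
Posterior = 0.151239 / 0.311302 ≈ 0.486

Now also conditioning on root rot=true:
Enumerate both values of underwatering and weight by the priors:
  P(wilting | root rot) = 0.43*0.67 + 0.62*0.33
        = 0.288100 + 0.204600 = 0.492700
Configurations with underwatering contribute 0.204600, so
  P(underwatering | wilting, root rot) = 0.204600 / 0.492700 ≈ 0.415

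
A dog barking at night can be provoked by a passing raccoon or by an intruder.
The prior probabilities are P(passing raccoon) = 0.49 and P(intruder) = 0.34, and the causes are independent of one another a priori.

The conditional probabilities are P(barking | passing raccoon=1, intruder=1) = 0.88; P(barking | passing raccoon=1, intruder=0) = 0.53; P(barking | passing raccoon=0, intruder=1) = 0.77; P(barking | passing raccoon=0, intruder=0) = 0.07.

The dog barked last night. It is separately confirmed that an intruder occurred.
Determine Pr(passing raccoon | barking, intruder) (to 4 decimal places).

P(barking | intruder) = 0.77·0.51 + 0.88·0.49 = 0.392700 + 0.431200 = 0.823900
Restricting to configurations with passing raccoon present: 0.88·0.49 = 0.431200.
P(passing raccoon | barking, intruder) = 0.431200 / 0.823900 ≈ 0.5234

Pr(passing raccoon | barking, intruder) ≈ 0.5234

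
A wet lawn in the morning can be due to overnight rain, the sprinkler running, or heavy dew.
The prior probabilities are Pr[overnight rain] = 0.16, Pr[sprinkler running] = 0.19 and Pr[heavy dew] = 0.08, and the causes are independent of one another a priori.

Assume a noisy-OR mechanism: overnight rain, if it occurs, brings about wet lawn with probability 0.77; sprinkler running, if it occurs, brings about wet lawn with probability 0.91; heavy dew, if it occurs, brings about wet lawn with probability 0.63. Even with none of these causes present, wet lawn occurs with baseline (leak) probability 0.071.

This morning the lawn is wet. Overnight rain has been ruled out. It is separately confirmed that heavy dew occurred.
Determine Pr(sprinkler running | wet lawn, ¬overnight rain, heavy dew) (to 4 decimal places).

Pr(sprinkler running | wet lawn, ¬overnight rain, heavy dew) ≈ 0.2573

Under noisy-OR, P(wet lawn | causes) = 1 − (1−0.071)·∏(1−qᵢ) over the active causes.
Numerator (weight on configurations with sprinkler running): 0.969064·0.19 = 0.184122
The normalizing constant is 0.65627·0.81 + 0.969064·0.19 = 0.715701
Posterior = 0.184122 / 0.715701 ≈ 0.2573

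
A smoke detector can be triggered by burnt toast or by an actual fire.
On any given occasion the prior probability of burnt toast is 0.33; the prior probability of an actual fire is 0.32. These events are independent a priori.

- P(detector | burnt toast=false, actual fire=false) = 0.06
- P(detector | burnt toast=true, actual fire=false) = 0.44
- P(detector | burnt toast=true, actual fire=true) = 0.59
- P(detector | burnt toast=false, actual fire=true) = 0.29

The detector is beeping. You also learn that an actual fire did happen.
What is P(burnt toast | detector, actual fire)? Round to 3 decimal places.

By total probability over both values of burnt toast:
  P(detector | actual fire) = 0.29*0.67 + 0.59*0.33
        = 0.194300 + 0.194700 = 0.389000
The terms with burnt toast present sum to 0.194700, so
  P(burnt toast | detector, actual fire) = 0.194700 / 0.389000 ≈ 0.501

P(burnt toast | detector, actual fire) ≈ 0.501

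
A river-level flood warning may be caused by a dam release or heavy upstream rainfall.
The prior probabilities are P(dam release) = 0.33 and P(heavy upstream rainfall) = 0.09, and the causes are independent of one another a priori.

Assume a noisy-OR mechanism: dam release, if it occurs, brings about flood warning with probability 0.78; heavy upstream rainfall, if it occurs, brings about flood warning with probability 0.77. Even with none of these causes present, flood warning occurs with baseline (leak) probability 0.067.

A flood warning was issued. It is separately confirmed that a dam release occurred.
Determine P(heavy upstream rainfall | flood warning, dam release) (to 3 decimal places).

Under noisy-OR, P(flood warning | causes) = 1 − (1−0.067)·∏(1−qᵢ) over the active causes.
Sum P(flood warning|·) weighted by the priors over both values of heavy upstream rainfall:
  P(flood warning | dam release) = 0.79474·0.91 + 0.95279·0.09
        = 0.723213 + 0.085751 = 0.808964
The terms with heavy upstream rainfall present sum to 0.085751, so
  P(heavy upstream rainfall | flood warning, dam release) = 0.085751 / 0.808964 ≈ 0.106

P(heavy upstream rainfall | flood warning, dam release) ≈ 0.106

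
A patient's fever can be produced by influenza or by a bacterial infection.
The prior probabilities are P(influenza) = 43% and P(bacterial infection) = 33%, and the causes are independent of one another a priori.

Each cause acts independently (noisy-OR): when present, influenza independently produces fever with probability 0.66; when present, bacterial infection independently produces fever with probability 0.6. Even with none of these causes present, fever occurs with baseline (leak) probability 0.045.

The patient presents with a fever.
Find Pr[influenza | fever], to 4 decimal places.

Under noisy-OR, P(fever | causes) = 1 − (1−0.045)·∏(1−qᵢ) over the active causes.
Numerator (weight on configurations with influenza): 0.194554 + 0.123470 = 0.318024
Normalizer over all consistent configurations: 0.045·0.57·0.67 + 0.618·0.57·0.33 + 0.6753·0.43·0.67 + 0.87012·0.43·0.33 = 0.451455
P(influenza | fever) = 0.318024/0.451455 ≈ 0.7044

Pr[influenza | fever] ≈ 0.7044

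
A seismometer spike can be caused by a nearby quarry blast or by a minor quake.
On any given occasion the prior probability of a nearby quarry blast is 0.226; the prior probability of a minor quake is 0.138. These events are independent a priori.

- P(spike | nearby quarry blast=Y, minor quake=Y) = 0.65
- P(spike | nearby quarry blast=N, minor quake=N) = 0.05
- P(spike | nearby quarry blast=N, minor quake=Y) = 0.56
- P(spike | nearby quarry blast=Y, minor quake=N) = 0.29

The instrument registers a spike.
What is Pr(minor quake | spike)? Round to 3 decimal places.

Pr(minor quake | spike) ≈ 0.471

P(spike) = 0.05*0.774*0.862 + 0.56*0.774*0.138 + 0.29*0.226*0.862 + 0.65*0.226*0.138 = 0.033359 + 0.059815 + 0.056495 + 0.020272 = 0.169941
The minor quake-present share is 0.059815 + 0.020272 = 0.080087.
P(minor quake | spike) = 0.080087 / 0.169941 ≈ 0.471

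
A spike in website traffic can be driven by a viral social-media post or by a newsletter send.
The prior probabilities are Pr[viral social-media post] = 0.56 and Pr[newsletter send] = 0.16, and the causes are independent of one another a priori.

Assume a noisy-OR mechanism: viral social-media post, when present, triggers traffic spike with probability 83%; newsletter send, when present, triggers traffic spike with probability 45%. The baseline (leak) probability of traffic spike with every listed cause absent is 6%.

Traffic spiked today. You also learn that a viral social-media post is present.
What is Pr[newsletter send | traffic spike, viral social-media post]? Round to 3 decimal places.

Under noisy-OR, P(traffic spike | causes) = 1 − (1−0.06)·∏(1−qᵢ) over the active causes.
P(traffic spike | viral social-media post) = 0.8402*0.84 + 0.91211*0.16 = 0.705768 + 0.145938 = 0.851706
Of this, 0.145938 comes from 0.91211*0.16 (the newsletter send=true cases).
So P(newsletter send | traffic spike, viral social-media post) = 0.145938/0.851706 ≈ 0.171.

Pr[newsletter send | traffic spike, viral social-media post] ≈ 0.171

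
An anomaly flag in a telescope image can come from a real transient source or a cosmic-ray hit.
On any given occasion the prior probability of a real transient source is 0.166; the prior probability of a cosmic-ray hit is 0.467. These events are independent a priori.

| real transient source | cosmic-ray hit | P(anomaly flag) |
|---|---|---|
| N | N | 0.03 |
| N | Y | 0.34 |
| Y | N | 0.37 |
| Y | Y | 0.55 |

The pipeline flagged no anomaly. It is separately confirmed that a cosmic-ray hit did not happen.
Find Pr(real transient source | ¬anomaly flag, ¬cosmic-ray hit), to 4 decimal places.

Pr(real transient source | ¬anomaly flag, ¬cosmic-ray hit) ≈ 0.1145

For the numerator, keep only real transient source=true terms: 0.63·0.166 = 0.104580
Denominator P(¬anomaly flag | ¬cosmic-ray hit): 0.97·0.834 + 0.63·0.166 = 0.913560
P(real transient source | ¬anomaly flag, ¬cosmic-ray hit) = 0.104580/0.913560 ≈ 0.1145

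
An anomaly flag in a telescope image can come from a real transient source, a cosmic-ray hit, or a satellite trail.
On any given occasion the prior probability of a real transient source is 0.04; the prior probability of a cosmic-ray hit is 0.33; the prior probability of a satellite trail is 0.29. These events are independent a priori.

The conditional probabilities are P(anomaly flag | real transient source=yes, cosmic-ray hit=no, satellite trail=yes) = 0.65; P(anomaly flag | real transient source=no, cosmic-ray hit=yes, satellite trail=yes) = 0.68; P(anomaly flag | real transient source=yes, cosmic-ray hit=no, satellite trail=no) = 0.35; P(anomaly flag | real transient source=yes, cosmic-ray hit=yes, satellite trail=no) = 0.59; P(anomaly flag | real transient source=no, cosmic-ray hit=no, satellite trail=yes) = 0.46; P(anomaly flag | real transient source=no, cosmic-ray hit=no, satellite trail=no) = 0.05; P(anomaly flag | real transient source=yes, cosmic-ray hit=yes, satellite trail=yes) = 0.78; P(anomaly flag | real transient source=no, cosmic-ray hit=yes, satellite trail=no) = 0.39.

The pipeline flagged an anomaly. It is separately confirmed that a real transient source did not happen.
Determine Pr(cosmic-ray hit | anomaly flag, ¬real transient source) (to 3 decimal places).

Numerator (weight on configurations with cosmic-ray hit): 0.091377 + 0.065076 = 0.156453
The normalizing constant is 0.05×0.67×0.71 + 0.46×0.67×0.29 + 0.39×0.33×0.71 + 0.68×0.33×0.29 = 0.269616
Posterior = 0.156453 / 0.269616 ≈ 0.580

Pr(cosmic-ray hit | anomaly flag, ¬real transient source) ≈ 0.580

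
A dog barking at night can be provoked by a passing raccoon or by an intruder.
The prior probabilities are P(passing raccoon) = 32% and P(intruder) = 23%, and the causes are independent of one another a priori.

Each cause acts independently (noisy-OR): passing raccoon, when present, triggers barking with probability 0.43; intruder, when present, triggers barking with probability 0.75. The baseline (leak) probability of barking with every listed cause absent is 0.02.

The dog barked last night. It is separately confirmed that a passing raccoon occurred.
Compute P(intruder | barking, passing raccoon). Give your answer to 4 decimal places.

P(intruder | barking, passing raccoon) ≈ 0.3680

Under noisy-OR, P(barking | causes) = 1 − (1−0.02)·∏(1−qᵢ) over the active causes.
P(barking | passing raccoon) = 0.4414·0.77 + 0.86035·0.23 = 0.339878 + 0.197880 = 0.537758
Of this, 0.197880 comes from 0.86035·0.23 (the intruder=true cases).
P(intruder | barking, passing raccoon) = 0.197880 / 0.537758 ≈ 0.3680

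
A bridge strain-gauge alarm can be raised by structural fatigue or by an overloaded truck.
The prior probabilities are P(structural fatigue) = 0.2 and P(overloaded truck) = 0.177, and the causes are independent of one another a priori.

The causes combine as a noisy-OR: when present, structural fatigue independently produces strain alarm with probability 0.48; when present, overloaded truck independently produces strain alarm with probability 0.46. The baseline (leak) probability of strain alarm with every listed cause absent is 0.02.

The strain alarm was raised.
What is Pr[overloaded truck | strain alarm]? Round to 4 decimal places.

Pr[overloaded truck | strain alarm] ≈ 0.4958

Under noisy-OR, P(strain alarm | causes) = 1 − (1−0.02)·∏(1−qᵢ) over the active causes.
Weight on overloaded truck=true, given the evidence: 0.066665 + 0.025658 = 0.092323
Denominator P(strain alarm): 0.02*0.8*0.823 + 0.4708*0.8*0.177 + 0.4904*0.2*0.823 + 0.724816*0.2*0.177 = 0.186211
P(overloaded truck | strain alarm) = 0.092323/0.186211 ≈ 0.4958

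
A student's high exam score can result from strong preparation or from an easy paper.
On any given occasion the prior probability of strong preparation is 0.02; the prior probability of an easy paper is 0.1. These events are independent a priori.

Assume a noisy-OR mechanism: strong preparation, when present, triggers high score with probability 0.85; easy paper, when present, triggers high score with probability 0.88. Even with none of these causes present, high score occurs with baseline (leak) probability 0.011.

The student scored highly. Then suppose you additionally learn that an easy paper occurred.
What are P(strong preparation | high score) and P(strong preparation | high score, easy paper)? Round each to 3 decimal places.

Under noisy-OR, P(high score | causes) = 1 − (1−0.011)·∏(1−qᵢ) over the active causes.
P(high score) = 0.011×0.98×0.9 + 0.88132×0.98×0.1 + 0.85165×0.02×0.9 + 0.982198×0.02×0.1 = 0.009702 + 0.086369 + 0.015330 + 0.001964 = 0.113365
Restricting to configurations with strong preparation present: 0.015330 + 0.001964 = 0.017294.
Hence the posterior is 0.017294/0.113365 ≈ 0.153.

With the extra evidence:
P(high score | easy paper) = 0.88132*0.98 + 0.982198*0.02 = 0.863694 + 0.019644 = 0.883338
The strong preparation-present share is 0.982198*0.02 = 0.019644.
P(strong preparation | high score, easy paper) = 0.019644 / 0.883338 ≈ 0.022
The drop from 0.153 to 0.022 is the explaining-away (discounting) effect.

P(strong preparation | high score) ≈ 0.153; P(strong preparation | high score, easy paper) ≈ 0.022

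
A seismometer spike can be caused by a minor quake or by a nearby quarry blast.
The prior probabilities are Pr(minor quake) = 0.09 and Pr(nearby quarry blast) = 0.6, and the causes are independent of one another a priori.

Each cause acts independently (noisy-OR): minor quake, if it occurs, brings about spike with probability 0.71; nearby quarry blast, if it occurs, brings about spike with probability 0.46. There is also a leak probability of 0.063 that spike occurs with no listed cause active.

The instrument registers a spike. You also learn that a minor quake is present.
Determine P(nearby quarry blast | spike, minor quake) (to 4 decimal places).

P(nearby quarry blast | spike, minor quake) ≈ 0.6373

Under noisy-OR, P(spike | causes) = 1 − (1−0.063)·∏(1−qᵢ) over the active causes.
By total probability over both values of nearby quarry blast:
  P(spike | minor quake) = 0.72827*0.4 + 0.853266*0.6
        = 0.291308 + 0.511960 = 0.803268
Keeping only the nearby quarry blast-present terms gives 0.511960, so
  P(nearby quarry blast | spike, minor quake) = 0.511960 / 0.803268 ≈ 0.6373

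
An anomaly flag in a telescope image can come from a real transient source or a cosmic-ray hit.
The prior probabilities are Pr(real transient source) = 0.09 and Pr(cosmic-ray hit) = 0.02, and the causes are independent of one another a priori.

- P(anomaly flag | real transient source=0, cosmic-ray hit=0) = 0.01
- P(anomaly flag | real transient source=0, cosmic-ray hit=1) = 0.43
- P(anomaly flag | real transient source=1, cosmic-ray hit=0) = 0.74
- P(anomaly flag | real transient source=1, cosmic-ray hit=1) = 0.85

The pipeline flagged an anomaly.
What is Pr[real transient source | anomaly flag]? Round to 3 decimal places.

Pr[real transient source | anomaly flag] ≈ 0.800

Sum P(anomaly flag|·) weighted by the priors over the 4 (real transient source, cosmic-ray hit) configurations:
  P(anomaly flag) = 0.01·0.91·0.98 + 0.43·0.91·0.02 + 0.74·0.09·0.98 + 0.85·0.09·0.02
        = 0.008918 + 0.007826 + 0.065268 + 0.001530 = 0.083542
Keeping only the real transient source-present terms gives 0.066798, so
  P(real transient source | anomaly flag) = 0.066798 / 0.083542 ≈ 0.800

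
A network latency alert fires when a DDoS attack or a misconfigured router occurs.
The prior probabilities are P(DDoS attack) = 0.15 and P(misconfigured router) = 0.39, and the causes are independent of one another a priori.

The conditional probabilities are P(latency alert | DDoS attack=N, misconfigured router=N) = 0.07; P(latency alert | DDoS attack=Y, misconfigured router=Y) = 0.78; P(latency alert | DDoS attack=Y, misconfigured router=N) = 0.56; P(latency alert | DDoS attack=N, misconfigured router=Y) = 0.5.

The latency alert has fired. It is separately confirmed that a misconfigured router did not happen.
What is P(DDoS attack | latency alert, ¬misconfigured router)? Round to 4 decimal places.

Sum P(latency alert|·) weighted by the priors over both values of DDoS attack:
  P(latency alert | ¬misconfigured router) = 0.07·0.85 + 0.56·0.15
        = 0.059500 + 0.084000 = 0.143500
Keeping only the DDoS attack-present terms gives 0.084000, so
  P(DDoS attack | latency alert, ¬misconfigured router) = 0.084000 / 0.143500 ≈ 0.5854

P(DDoS attack | latency alert, ¬misconfigured router) ≈ 0.5854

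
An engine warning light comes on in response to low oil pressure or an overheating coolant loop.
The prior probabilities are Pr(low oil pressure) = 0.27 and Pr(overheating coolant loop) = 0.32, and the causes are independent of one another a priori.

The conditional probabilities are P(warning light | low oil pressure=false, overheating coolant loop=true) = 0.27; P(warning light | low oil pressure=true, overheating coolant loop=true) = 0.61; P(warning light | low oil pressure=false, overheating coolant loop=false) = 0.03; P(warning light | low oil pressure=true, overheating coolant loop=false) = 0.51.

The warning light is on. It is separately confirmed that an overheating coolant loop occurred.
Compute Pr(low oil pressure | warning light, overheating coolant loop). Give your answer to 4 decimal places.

Pr(low oil pressure | warning light, overheating coolant loop) ≈ 0.4552

By total probability over both values of low oil pressure:
  P(warning light | overheating coolant loop) = 0.27×0.73 + 0.61×0.27
        = 0.197100 + 0.164700 = 0.361800
Configurations with low oil pressure contribute 0.164700, so
  P(low oil pressure | warning light, overheating coolant loop) = 0.164700 / 0.361800 ≈ 0.4552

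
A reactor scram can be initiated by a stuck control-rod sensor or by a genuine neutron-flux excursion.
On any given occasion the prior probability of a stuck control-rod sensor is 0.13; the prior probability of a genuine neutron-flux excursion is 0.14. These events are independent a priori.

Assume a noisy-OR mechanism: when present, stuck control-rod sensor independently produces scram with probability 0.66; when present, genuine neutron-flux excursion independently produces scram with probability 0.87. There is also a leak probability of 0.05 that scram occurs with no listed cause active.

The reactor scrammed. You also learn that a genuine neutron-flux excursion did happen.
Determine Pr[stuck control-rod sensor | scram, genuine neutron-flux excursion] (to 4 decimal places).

Under noisy-OR, P(scram | causes) = 1 − (1−0.05)·∏(1−qᵢ) over the active causes.
Weight on stuck control-rod sensor=true, given the evidence: 0.95801·0.13 = 0.124541
Denominator P(scram | genuine neutron-flux excursion): 0.8765·0.87 + 0.95801·0.13 = 0.887096
P(stuck control-rod sensor | scram, genuine neutron-flux excursion) = 0.124541/0.887096 ≈ 0.1404

Pr[stuck control-rod sensor | scram, genuine neutron-flux excursion] ≈ 0.1404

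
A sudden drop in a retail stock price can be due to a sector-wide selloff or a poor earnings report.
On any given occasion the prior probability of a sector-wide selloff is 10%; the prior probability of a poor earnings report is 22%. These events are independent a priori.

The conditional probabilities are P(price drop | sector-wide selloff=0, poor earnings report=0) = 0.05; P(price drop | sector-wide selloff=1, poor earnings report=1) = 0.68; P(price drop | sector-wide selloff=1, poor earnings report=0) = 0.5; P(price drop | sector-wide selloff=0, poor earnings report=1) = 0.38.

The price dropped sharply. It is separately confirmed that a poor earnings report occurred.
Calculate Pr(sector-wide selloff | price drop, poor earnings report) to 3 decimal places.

Pr(sector-wide selloff | price drop, poor earnings report) ≈ 0.166

Enumerate both values of sector-wide selloff and weight by the priors:
  P(price drop | poor earnings report) = 0.38×0.9 + 0.68×0.1
        = 0.342000 + 0.068000 = 0.410000
The terms with sector-wide selloff present sum to 0.068000, so
  P(sector-wide selloff | price drop, poor earnings report) = 0.068000 / 0.410000 ≈ 0.166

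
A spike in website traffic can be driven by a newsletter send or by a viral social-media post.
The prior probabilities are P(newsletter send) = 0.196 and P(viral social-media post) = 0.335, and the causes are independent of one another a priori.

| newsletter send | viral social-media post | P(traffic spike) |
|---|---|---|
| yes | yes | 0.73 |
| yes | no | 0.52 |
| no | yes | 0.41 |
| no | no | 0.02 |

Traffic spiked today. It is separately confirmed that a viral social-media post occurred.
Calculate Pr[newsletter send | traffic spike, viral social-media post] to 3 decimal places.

Sum P(traffic spike|·) weighted by the priors over both values of newsletter send:
  P(traffic spike | viral social-media post) = 0.41·0.804 + 0.73·0.196
        = 0.329640 + 0.143080 = 0.472720
Keeping only the newsletter send-present terms gives 0.143080, so
  P(newsletter send | traffic spike, viral social-media post) = 0.143080 / 0.472720 ≈ 0.303

Pr[newsletter send | traffic spike, viral social-media post] ≈ 0.303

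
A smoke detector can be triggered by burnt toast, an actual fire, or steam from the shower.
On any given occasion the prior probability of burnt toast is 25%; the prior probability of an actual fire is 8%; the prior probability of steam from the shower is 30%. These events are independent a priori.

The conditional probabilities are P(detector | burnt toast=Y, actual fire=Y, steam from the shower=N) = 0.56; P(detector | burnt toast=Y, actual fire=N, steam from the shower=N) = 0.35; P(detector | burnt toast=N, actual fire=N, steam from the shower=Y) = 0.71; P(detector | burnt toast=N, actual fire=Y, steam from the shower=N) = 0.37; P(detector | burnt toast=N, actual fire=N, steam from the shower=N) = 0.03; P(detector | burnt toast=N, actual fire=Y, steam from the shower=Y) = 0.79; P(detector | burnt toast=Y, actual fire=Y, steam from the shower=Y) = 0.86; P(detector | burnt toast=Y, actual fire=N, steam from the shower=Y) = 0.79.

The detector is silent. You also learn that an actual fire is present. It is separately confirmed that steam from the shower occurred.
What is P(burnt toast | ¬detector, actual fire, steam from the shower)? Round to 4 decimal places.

Numerator (weight on configurations with burnt toast): 0.14·0.25 = 0.035000
Normalizer over all consistent configurations: 0.21·0.75 + 0.14·0.25 = 0.192500
Posterior = 0.035000 / 0.192500 ≈ 0.1818

P(burnt toast | ¬detector, actual fire, steam from the shower) ≈ 0.1818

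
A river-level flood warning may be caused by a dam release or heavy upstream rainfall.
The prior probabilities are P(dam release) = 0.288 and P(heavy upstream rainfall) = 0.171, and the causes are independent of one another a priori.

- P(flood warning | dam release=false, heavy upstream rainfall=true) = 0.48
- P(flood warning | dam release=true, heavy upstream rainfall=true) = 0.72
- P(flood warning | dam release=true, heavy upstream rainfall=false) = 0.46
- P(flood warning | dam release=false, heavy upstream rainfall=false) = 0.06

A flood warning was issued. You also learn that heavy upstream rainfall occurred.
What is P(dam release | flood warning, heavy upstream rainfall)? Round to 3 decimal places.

Sum P(flood warning|·) weighted by the priors over both values of dam release:
  P(flood warning | heavy upstream rainfall) = 0.48*0.712 + 0.72*0.288
        = 0.341760 + 0.207360 = 0.549120
The terms with dam release present sum to 0.207360, so
  P(dam release | flood warning, heavy upstream rainfall) = 0.207360 / 0.549120 ≈ 0.378

P(dam release | flood warning, heavy upstream rainfall) ≈ 0.378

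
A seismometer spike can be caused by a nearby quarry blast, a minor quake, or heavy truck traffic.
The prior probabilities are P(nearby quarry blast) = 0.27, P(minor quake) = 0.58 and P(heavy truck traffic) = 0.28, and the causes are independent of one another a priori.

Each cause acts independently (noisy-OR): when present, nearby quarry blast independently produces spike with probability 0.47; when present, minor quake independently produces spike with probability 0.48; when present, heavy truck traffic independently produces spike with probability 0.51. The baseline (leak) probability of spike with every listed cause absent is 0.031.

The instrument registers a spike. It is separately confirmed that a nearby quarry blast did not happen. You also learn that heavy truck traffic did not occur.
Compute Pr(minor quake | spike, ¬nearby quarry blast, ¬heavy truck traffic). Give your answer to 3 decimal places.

Pr(minor quake | spike, ¬nearby quarry blast, ¬heavy truck traffic) ≈ 0.957

Under noisy-OR, P(spike | causes) = 1 − (1−0.031)·∏(1−qᵢ) over the active causes.
By total probability over both values of minor quake:
  P(spike | ¬nearby quarry blast, ¬heavy truck traffic) = 0.031·0.42 + 0.49612·0.58
        = 0.013020 + 0.287750 = 0.300770
The terms with minor quake present sum to 0.287750, so
  P(minor quake | spike, ¬nearby quarry blast, ¬heavy truck traffic) = 0.287750 / 0.300770 ≈ 0.957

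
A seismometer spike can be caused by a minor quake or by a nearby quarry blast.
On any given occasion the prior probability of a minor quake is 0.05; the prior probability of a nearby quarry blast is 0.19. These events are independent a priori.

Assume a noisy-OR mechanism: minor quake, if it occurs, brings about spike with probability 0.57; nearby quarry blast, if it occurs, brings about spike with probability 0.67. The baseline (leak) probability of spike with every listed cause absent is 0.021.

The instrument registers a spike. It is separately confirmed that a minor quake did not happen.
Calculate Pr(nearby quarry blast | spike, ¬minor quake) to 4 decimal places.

Pr(nearby quarry blast | spike, ¬minor quake) ≈ 0.8832

Under noisy-OR, P(spike | causes) = 1 − (1−0.021)·∏(1−qᵢ) over the active causes.
By total probability over both values of nearby quarry blast:
  P(spike | ¬minor quake) = 0.021·0.81 + 0.67693·0.19
        = 0.017010 + 0.128617 = 0.145627
Keeping only the nearby quarry blast-present terms gives 0.128617, so
  P(nearby quarry blast | spike, ¬minor quake) = 0.128617 / 0.145627 ≈ 0.8832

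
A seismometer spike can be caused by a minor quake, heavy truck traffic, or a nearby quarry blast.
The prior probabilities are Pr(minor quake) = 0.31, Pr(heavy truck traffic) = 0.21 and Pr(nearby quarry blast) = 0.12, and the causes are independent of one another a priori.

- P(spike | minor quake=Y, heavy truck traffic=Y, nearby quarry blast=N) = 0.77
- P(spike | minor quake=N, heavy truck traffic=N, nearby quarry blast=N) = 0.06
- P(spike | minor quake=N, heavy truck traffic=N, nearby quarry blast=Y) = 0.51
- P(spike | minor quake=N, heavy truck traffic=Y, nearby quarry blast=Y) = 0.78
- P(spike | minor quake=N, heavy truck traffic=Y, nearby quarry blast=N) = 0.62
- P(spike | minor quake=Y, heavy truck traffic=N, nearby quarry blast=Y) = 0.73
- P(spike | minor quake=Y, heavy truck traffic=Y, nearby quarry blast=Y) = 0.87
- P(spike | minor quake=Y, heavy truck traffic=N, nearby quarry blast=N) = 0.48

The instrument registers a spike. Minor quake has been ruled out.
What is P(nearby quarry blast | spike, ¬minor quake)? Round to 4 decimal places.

P(spike | ¬minor quake) = 0.06·0.79·0.88 + 0.51·0.79·0.12 + 0.62·0.21·0.88 + 0.78·0.21·0.12 = 0.041712 + 0.048348 + 0.114576 + 0.019656 = 0.224292
The nearby quarry blast-present share is 0.048348 + 0.019656 = 0.068004.
Hence the posterior is 0.068004/0.224292 ≈ 0.3032.

P(nearby quarry blast | spike, ¬minor quake) ≈ 0.3032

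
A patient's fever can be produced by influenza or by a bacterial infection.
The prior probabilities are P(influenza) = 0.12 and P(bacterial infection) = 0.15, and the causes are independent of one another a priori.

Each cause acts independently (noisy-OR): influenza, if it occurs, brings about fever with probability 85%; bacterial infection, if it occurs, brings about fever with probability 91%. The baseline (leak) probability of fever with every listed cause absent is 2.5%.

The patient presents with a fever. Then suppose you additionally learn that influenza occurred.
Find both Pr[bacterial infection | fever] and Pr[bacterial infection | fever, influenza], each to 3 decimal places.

Pr[bacterial infection | fever] ≈ 0.566; Pr[bacterial infection | fever, influenza] ≈ 0.169

Under noisy-OR, P(fever | causes) = 1 − (1−0.025)·∏(1−qᵢ) over the active causes.
For the numerator, keep only bacterial infection=true terms: 0.120417 + 0.017763 = 0.138180
Denominator P(fever): 0.025×0.88×0.85 + 0.91225×0.88×0.15 + 0.85375×0.12×0.85 + 0.986838×0.12×0.15 = 0.243962
Posterior = 0.138180 / 0.243962 ≈ 0.566

Now also conditioning on influenza=true:
P(fever | influenza) = 0.85375·0.85 + 0.986838·0.15 = 0.725688 + 0.148026 = 0.873714
Of this, 0.148026 comes from 0.986838·0.15 (the bacterial infection=true cases).
Hence the posterior is 0.148026/0.873714 ≈ 0.169.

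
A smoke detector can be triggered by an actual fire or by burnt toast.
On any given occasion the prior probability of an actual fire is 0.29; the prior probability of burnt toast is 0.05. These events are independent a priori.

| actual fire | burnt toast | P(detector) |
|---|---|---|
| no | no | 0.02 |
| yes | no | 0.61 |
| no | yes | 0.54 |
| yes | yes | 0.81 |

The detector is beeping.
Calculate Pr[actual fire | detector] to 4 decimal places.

P(detector) = 0.02·0.71·0.95 + 0.54·0.71·0.05 + 0.61·0.29·0.95 + 0.81·0.29·0.05 = 0.013490 + 0.019170 + 0.168055 + 0.011745 = 0.212460
Of this, 0.179800 comes from 0.168055 + 0.011745 (the actual fire=true cases).
Hence the posterior is 0.179800/0.212460 ≈ 0.8463.

Pr[actual fire | detector] ≈ 0.8463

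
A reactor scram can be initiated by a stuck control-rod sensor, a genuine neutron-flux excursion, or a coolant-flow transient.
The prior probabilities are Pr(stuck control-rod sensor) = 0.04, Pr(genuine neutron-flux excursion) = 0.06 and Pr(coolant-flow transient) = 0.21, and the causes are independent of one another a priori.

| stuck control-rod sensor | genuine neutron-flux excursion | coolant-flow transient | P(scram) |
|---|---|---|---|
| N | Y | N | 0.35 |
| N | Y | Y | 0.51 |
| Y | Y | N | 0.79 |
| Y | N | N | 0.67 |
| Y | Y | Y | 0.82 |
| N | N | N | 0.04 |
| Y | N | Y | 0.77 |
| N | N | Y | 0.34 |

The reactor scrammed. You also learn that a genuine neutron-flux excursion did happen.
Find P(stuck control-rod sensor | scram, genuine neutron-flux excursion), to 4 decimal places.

P(stuck control-rod sensor | scram, genuine neutron-flux excursion) ≈ 0.0796

Numerator (weight on configurations with stuck control-rod sensor): 0.024964 + 0.006888 = 0.031852
Denominator P(scram | genuine neutron-flux excursion): 0.35×0.96×0.79 + 0.51×0.96×0.21 + 0.79×0.04×0.79 + 0.82×0.04×0.21 = 0.400108
Posterior = 0.031852 / 0.400108 ≈ 0.0796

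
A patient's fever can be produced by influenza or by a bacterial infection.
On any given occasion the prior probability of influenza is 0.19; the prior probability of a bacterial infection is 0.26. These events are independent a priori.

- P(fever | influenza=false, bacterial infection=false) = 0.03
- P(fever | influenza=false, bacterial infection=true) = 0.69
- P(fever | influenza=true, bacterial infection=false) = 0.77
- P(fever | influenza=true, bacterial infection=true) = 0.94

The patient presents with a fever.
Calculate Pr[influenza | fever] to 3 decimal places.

P(fever) = 0.03*0.81*0.74 + 0.69*0.81*0.26 + 0.77*0.19*0.74 + 0.94*0.19*0.26 = 0.017982 + 0.145314 + 0.108262 + 0.046436 = 0.317994
Restricting to configurations with influenza present: 0.108262 + 0.046436 = 0.154698.
So P(influenza | fever) = 0.154698/0.317994 ≈ 0.486.

Pr[influenza | fever] ≈ 0.486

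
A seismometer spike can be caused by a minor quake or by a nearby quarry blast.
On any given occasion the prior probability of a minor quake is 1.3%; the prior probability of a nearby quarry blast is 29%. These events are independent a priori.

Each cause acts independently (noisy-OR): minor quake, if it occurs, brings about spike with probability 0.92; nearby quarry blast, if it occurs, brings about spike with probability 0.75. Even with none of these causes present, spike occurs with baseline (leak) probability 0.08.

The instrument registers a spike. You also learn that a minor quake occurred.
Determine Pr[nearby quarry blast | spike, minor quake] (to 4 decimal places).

Under noisy-OR, P(spike | causes) = 1 − (1−0.08)·∏(1−qᵢ) over the active causes.
P(spike | minor quake) = 0.9264·0.71 + 0.9816·0.29 = 0.657744 + 0.284664 = 0.942408
Restricting to configurations with nearby quarry blast present: 0.9816·0.29 = 0.284664.
P(nearby quarry blast | spike, minor quake) = 0.284664 / 0.942408 ≈ 0.3021

Pr[nearby quarry blast | spike, minor quake] ≈ 0.3021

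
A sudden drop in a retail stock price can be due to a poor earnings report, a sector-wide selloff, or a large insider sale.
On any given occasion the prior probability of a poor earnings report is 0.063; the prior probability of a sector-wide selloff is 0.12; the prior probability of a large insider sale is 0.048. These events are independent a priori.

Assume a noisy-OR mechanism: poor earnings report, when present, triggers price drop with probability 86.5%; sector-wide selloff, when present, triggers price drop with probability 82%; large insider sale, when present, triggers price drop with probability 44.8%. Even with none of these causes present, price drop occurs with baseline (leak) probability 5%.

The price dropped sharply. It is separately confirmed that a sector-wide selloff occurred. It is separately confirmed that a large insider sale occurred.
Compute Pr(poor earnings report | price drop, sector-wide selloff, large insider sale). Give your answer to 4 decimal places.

Pr(poor earnings report | price drop, sector-wide selloff, large insider sale) ≈ 0.0683

Under noisy-OR, P(price drop | causes) = 1 − (1−0.05)·∏(1−qᵢ) over the active causes.
Numerator (weight on configurations with poor earnings report): 0.987257×0.063 = 0.062197
Denominator P(price drop | sector-wide selloff, large insider sale): 0.905608×0.937 + 0.987257×0.063 = 0.910752
P(poor earnings report | price drop, sector-wide selloff, large insider sale) = 0.062197/0.910752 ≈ 0.0683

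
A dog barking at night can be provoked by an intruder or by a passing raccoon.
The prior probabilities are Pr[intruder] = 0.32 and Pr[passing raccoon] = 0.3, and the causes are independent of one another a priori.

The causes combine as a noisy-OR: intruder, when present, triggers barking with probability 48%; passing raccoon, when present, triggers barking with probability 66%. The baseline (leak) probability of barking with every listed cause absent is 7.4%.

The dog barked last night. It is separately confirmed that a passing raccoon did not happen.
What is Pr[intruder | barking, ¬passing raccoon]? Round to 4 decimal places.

Under noisy-OR, P(barking | causes) = 1 − (1−0.074)·∏(1−qᵢ) over the active causes.
For the numerator, keep only intruder=true terms: 0.51848·0.32 = 0.165914
Denominator P(barking | ¬passing raccoon): 0.074·0.68 + 0.51848·0.32 = 0.216234
P(intruder | barking, ¬passing raccoon) = 0.165914/0.216234 ≈ 0.7673

Pr[intruder | barking, ¬passing raccoon] ≈ 0.7673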